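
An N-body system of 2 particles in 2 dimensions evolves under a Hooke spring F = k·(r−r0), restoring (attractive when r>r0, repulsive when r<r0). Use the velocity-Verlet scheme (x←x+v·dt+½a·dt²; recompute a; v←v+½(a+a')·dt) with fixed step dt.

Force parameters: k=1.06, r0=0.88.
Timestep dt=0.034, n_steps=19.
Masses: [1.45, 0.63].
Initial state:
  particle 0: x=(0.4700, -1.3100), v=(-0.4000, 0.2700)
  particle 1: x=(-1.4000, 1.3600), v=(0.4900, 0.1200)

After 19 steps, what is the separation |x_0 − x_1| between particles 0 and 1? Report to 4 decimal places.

step 0: x0=(0.4700, -1.3100) x1=(-1.4000, 1.3600)
step 1: x0=(0.4558, -1.3000) x1=(-1.3820, 1.3622)
step 2: x0=(0.4405, -1.2884) x1=(-1.3614, 1.3606)
step 3: x0=(0.4241, -1.2751) x1=(-1.3383, 1.3553)
step 4: x0=(0.4066, -1.2602) x1=(-1.3127, 1.3463)
step 5: x0=(0.3881, -1.2438) x1=(-1.2847, 1.3336)
step 6: x0=(0.3685, -1.2258) x1=(-1.2543, 1.3174)
step 7: x0=(0.3480, -1.2062) x1=(-1.2218, 1.2976)
step 8: x0=(0.3266, -1.1852) x1=(-1.1871, 1.2745)
step 9: x0=(0.3043, -1.1628) x1=(-1.1503, 1.2480)
step 10: x0=(0.2811, -1.1389) x1=(-1.1116, 1.2183)
step 11: x0=(0.2571, -1.1137) x1=(-1.0711, 1.1855)
step 12: x0=(0.2324, -1.0872) x1=(-1.0288, 1.1497)
step 13: x0=(0.2070, -1.0594) x1=(-0.9849, 1.1110)
step 14: x0=(0.1809, -1.0305) x1=(-0.9395, 1.0696)
step 15: x0=(0.1542, -1.0004) x1=(-0.8928, 1.0256)
step 16: x0=(0.1270, -0.9693) x1=(-0.8448, 0.9792)
step 17: x0=(0.0993, -0.9372) x1=(-0.7957, 0.9306)
step 18: x0=(0.0711, -0.9042) x1=(-0.7455, 0.8799)
step 19: x0=(0.0426, -0.8704) x1=(-0.6945, 0.8272)

1.8508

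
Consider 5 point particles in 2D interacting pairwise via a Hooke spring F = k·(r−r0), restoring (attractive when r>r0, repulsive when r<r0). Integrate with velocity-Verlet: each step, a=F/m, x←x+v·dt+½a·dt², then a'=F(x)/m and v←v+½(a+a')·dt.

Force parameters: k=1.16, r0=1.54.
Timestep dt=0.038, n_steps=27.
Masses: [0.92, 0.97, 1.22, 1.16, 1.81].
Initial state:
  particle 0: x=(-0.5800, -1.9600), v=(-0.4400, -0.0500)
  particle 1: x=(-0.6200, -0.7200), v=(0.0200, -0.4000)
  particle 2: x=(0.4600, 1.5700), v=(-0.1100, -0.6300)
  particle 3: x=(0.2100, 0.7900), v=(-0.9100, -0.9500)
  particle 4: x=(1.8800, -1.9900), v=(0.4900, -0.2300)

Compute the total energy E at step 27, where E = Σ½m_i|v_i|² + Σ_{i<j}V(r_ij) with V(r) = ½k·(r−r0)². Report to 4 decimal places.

step 0: x0=(-0.5800, -1.9600) x1=(-0.6200, -0.7200) x2=(0.4600, 1.5700) x3=(0.2100, 0.7900) x4=(1.8800, -1.9900)
step 1: x0=(-0.5950, -1.9592) x1=(-0.6178, -0.7345) x2=(0.4558, 1.5430) x3=(0.1756, 0.7513) x4=(1.8969, -1.9968)
step 2: x0=(-0.6065, -1.9530) x1=(-0.6129, -0.7477) x2=(0.4518, 1.5101) x3=(0.1415, 0.7076) x4=(1.9102, -1.9998)
step 3: x0=(-0.6145, -1.9417) x1=(-0.6052, -0.7597) x2=(0.4479, 1.4712) x3=(0.1079, 0.6592) x4=(1.9199, -1.9990)
step 4: x0=(-0.6190, -1.9255) x1=(-0.5947, -0.7705) x2=(0.4441, 1.4266) x3=(0.0748, 0.6061) x4=(1.9259, -1.9944)
step 5: x0=(-0.6202, -1.9048) x1=(-0.5817, -0.7802) x2=(0.4406, 1.3763) x3=(0.0422, 0.5488) x4=(1.9282, -1.9863)
step 6: x0=(-0.6179, -1.8797) x1=(-0.5661, -0.7890) x2=(0.4373, 1.3205) x3=(0.0104, 0.4875) x4=(1.9269, -1.9746)
step 7: x0=(-0.6124, -1.8508) x1=(-0.5481, -0.7968) x2=(0.4343, 1.2595) x3=(-0.0207, 0.4226) x4=(1.9220, -1.9594)
step 8: x0=(-0.6038, -1.8185) x1=(-0.5278, -0.8038) x2=(0.4316, 1.1935) x3=(-0.0510, 0.3543) x4=(1.9134, -1.9410)
step 9: x0=(-0.5921, -1.7831) x1=(-0.5053, -0.8102) x2=(0.4294, 1.1228) x3=(-0.0803, 0.2831) x4=(1.9014, -1.9194)
step 10: x0=(-0.5776, -1.7451) x1=(-0.4807, -0.8161) x2=(0.4275, 1.0478) x3=(-0.1088, 0.2093) x4=(1.8858, -1.8948)
step 11: x0=(-0.5605, -1.7050) x1=(-0.4543, -0.8216) x2=(0.4262, 0.9688) x3=(-0.1362, 0.1334) x4=(1.8670, -1.8675)
step 12: x0=(-0.5409, -1.6634) x1=(-0.4260, -0.8269) x2=(0.4254, 0.8861) x3=(-0.1627, 0.0558) x4=(1.8449, -1.8374)
step 13: x0=(-0.5191, -1.6208) x1=(-0.3961, -0.8321) x2=(0.4251, 0.8001) x3=(-0.1881, -0.0231) x4=(1.8198, -1.8050)
step 14: x0=(-0.4953, -1.5776) x1=(-0.3647, -0.8374) x2=(0.4255, 0.7113) x3=(-0.2124, -0.1028) x4=(1.7918, -1.7703)
step 15: x0=(-0.4698, -1.5344) x1=(-0.3319, -0.8429) x2=(0.4266, 0.6201) x3=(-0.2358, -0.1829) x4=(1.7611, -1.7335)
step 16: x0=(-0.4428, -1.4919) x1=(-0.2978, -0.8488) x2=(0.4284, 0.5268) x3=(-0.2584, -0.2629) x4=(1.7278, -1.6949)
step 17: x0=(-0.4145, -1.4504) x1=(-0.2624, -0.8553) x2=(0.4311, 0.4320) x3=(-0.2801, -0.3425) x4=(1.6922, -1.6548)
step 18: x0=(-0.3854, -1.4106) x1=(-0.2257, -0.8625) x2=(0.4345, 0.3361) x3=(-0.3013, -0.4212) x4=(1.6546, -1.6132)
step 19: x0=(-0.3556, -1.3729) x1=(-0.1876, -0.8706) x2=(0.4389, 0.2395) x3=(-0.3223, -0.4985) x4=(1.6151, -1.5705)
step 20: x0=(-0.3255, -1.3378) x1=(-0.1479, -0.8794) x2=(0.4442, 0.1426) x3=(-0.3434, -0.5744) x4=(1.5739, -1.5268)
step 21: x0=(-0.2952, -1.3058) x1=(-0.1062, -0.8891) x2=(0.4505, 0.0459) x3=(-0.3653, -0.6485) x4=(1.5315, -1.4824)
step 22: x0=(-0.2650, -1.2772) x1=(-0.0623, -0.8992) x2=(0.4579, -0.0502) x3=(-0.3883, -0.7209) x4=(1.4879, -1.4374)
step 23: x0=(-0.2351, -1.2523) x1=(-0.0161, -0.9094) x2=(0.4665, -0.1454) x3=(-0.4130, -0.7918) x4=(1.4436, -1.3921)
step 24: x0=(-0.2056, -1.2313) x1=(0.0325, -0.9195) x2=(0.4761, -0.2392) x3=(-0.4397, -0.8614) x4=(1.3987, -1.3466)
step 25: x0=(-0.1765, -1.2142) x1=(0.0832, -0.9292) x2=(0.4870, -0.3314) x3=(-0.4689, -0.9300) x4=(1.3536, -1.3011)
step 26: x0=(-0.1478, -1.2007) x1=(0.1358, -0.9385) x2=(0.4992, -0.4216) x3=(-0.5007, -0.9978) x4=(1.3086, -1.2558)
step 27: x0=(-0.1197, -1.1904) x1=(0.1900, -0.9475) x2=(0.5126, -0.5097) x3=(-0.5353, -1.0653) x4=(1.2639, -1.2108)
step 0 velocities: v0=(-0.4400, -0.0500) v1=(0.0200, -0.4000) v2=(-0.1100, -0.6300) v3=(-0.9100, -0.9500) v4=(0.4900, -0.2300)
step 0: KE=1.6864, PE=10.7612, E=12.4476
step 27 velocities: v0=(0.7308, 0.2359) v1=(1.4416, -0.2324) v2=(0.3705, -2.2844) v3=(-0.9462, -1.7755) v4=(-1.1676, 1.1791)
step 27: KE=9.4120, PE=3.0289, E=12.4409

12.4409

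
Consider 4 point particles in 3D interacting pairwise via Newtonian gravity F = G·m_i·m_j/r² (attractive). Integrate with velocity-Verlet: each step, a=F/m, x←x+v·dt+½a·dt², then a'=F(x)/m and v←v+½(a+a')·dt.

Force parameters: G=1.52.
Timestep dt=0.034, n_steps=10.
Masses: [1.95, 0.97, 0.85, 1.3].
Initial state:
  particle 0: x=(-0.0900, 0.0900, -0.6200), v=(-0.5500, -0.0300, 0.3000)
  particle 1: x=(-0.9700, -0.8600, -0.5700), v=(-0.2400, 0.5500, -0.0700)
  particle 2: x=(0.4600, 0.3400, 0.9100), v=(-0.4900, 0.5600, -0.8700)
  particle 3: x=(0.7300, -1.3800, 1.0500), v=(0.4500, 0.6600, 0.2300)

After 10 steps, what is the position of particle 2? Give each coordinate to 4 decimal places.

(0.2636, 0.4702, 0.5425)

step 0: x0=(-0.0900, 0.0900, -0.6200) x1=(-0.9700, -0.8600, -0.5700) x2=(0.4600, 0.3400, 0.9100) x3=(0.7300, -1.3800, 1.0500)
step 1: x0=(-0.1089, 0.0885, -0.6094) x1=(-0.9772, -0.8405, -0.5722) x2=(0.4431, 0.3585, 0.8798) x3=(0.7451, -1.3571, 1.0575)
step 2: x0=(-0.1281, 0.0861, -0.5979) x1=(-0.9826, -0.8195, -0.5740) x2=(0.4257, 0.3759, 0.8482) x3=(0.7596, -1.3333, 1.0643)
step 3: x0=(-0.1478, 0.0828, -0.5856) x1=(-0.9860, -0.7967, -0.5755) x2=(0.4077, 0.3921, 0.8153) x3=(0.7736, -1.3086, 1.0704)
step 4: x0=(-0.1678, 0.0785, -0.5724) x1=(-0.9874, -0.7722, -0.5766) x2=(0.3892, 0.4072, 0.7809) x3=(0.7871, -1.2830, 1.0759)
step 5: x0=(-0.1883, 0.0732, -0.5583) x1=(-0.9866, -0.7459, -0.5772) x2=(0.3701, 0.4211, 0.7451) x3=(0.8000, -1.2565, 1.0806)
step 6: x0=(-0.2093, 0.0670, -0.5433) x1=(-0.9836, -0.7176, -0.5773) x2=(0.3504, 0.4337, 0.7079) x3=(0.8123, -1.2291, 1.0846)
step 7: x0=(-0.2307, 0.0597, -0.5274) x1=(-0.9781, -0.6872, -0.5770) x2=(0.3299, 0.4450, 0.6690) x3=(0.8240, -1.2009, 1.0879)
step 8: x0=(-0.2527, 0.0513, -0.5106) x1=(-0.9700, -0.6546, -0.5761) x2=(0.3087, 0.4549, 0.6285) x3=(0.8351, -1.1718, 1.0904)
step 9: x0=(-0.2754, 0.0417, -0.4928) x1=(-0.9590, -0.6195, -0.5745) x2=(0.2866, 0.4633, 0.5864) x3=(0.8456, -1.1419, 1.0922)
step 10: x0=(-0.2987, 0.0309, -0.4742) x1=(-0.9448, -0.5816, -0.5721) x2=(0.2636, 0.4702, 0.5425) x3=(0.8554, -1.1111, 1.0932)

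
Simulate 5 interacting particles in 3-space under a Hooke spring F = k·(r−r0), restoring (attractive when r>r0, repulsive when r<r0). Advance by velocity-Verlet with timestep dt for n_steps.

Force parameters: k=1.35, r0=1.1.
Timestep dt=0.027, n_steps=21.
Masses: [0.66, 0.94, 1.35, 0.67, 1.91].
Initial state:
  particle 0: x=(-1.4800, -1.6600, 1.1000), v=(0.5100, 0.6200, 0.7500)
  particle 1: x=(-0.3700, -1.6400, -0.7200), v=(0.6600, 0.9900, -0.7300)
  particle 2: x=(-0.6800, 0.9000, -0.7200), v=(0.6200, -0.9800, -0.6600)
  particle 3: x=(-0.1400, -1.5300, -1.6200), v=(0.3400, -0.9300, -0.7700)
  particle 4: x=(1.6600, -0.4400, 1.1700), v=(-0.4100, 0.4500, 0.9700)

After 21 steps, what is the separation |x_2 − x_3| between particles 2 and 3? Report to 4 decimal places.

1.1529

step 0: x0=(-1.4800, -1.6600, 1.1000) x1=(-0.3700, -1.6400, -0.7200) x2=(-0.6800, 0.9000, -0.7200) x3=(-0.1400, -1.5300, -1.6200) x4=(1.6600, -0.4400, 1.1700)
step 1: x0=(-1.4632, -1.6413, 1.1174) x1=(-0.3519, -1.6121, -0.7385) x2=(-0.6627, 0.8716, -0.7371) x3=(-0.1307, -1.5536, -1.6378) x4=(1.6473, -0.4282, 1.1951)
step 2: x0=(-1.4405, -1.6188, 1.1291) x1=(-0.3333, -1.5820, -0.7547) x2=(-0.6443, 0.8392, -0.7528) x3=(-0.1213, -1.5740, -1.6497) x4=(1.6315, -0.4172, 1.2178)
step 3: x0=(-1.4118, -1.5927, 1.1350) x1=(-0.3141, -1.5498, -0.7683) x2=(-0.6249, 0.8031, -0.7670) x3=(-0.1118, -1.5912, -1.6555) x4=(1.6126, -0.4070, 1.2381)
step 4: x0=(-1.3773, -1.5630, 1.1351) x1=(-0.2945, -1.5155, -0.7794) x2=(-0.6044, 0.7634, -0.7797) x3=(-0.1021, -1.6052, -1.6553) x4=(1.5906, -0.3975, 1.2561)
step 5: x0=(-1.3371, -1.5300, 1.1293) x1=(-0.2744, -1.4792, -0.7880) x2=(-0.5829, 0.7201, -0.7909) x3=(-0.0922, -1.6160, -1.6490) x4=(1.5657, -0.3889, 1.2716)
step 6: x0=(-1.2915, -1.4937, 1.1178) x1=(-0.2538, -1.4410, -0.7940) x2=(-0.5604, 0.6735, -0.8006) x3=(-0.0822, -1.6235, -1.6367) x4=(1.5379, -0.3810, 1.2847)
step 7: x0=(-1.2405, -1.4545, 1.1006) x1=(-0.2329, -1.4011, -0.7974) x2=(-0.5369, 0.6237, -0.8087) x3=(-0.0720, -1.6279, -1.6185) x4=(1.5073, -0.3739, 1.2953)
step 8: x0=(-1.1845, -1.4124, 1.0779) x1=(-0.2114, -1.3594, -0.7983) x2=(-0.5126, 0.5709, -0.8153) x3=(-0.0615, -1.6290, -1.5946) x4=(1.4741, -0.3677, 1.3034)
step 9: x0=(-1.1237, -1.3677, 1.0498) x1=(-0.1896, -1.3162, -0.7966) x2=(-0.4873, 0.5153, -0.8204) x3=(-0.0509, -1.6271, -1.5649) x4=(1.4382, -0.3622, 1.3091)
step 10: x0=(-1.0584, -1.3206, 1.0166) x1=(-0.1674, -1.2715, -0.7925) x2=(-0.4611, 0.4571, -0.8239) x3=(-0.0399, -1.6222, -1.5298) x4=(1.3999, -0.3575, 1.3123)
step 11: x0=(-0.9889, -1.2714, 0.9786) x1=(-0.1447, -1.2254, -0.7859) x2=(-0.4341, 0.3966, -0.8260) x3=(-0.0287, -1.6144, -1.4895) x4=(1.3592, -0.3535, 1.3131)
step 12: x0=(-0.9156, -1.2203, 0.9361) x1=(-0.1217, -1.1782, -0.7769) x2=(-0.4063, 0.3339, -0.8265) x3=(-0.0172, -1.6038, -1.4442) x4=(1.3164, -0.3503, 1.3115)
step 13: x0=(-0.8388, -1.1675, 0.8893) x1=(-0.0982, -1.1298, -0.7657) x2=(-0.3778, 0.2694, -0.8256) x3=(-0.0053, -1.5905, -1.3940) x4=(1.2715, -0.3478, 1.3075)
step 14: x0=(-0.7588, -1.1133, 0.8387) x1=(-0.0743, -1.0804, -0.7523) x2=(-0.3486, 0.2031, -0.8234) x3=(0.0069, -1.5748, -1.3395) x4=(1.2246, -0.3459, 1.3012)
step 15: x0=(-0.6761, -1.0580, 0.7846) x1=(-0.0500, -1.0302, -0.7368) x2=(-0.3186, 0.1355, -0.8197) x3=(0.0195, -1.5567, -1.2807) x4=(1.1760, -0.3448, 1.2927)
step 16: x0=(-0.5911, -1.0016, 0.7274) x1=(-0.0253, -0.9792, -0.7193) x2=(-0.2881, 0.0668, -0.8147) x3=(0.0326, -1.5365, -1.2180) x4=(1.1258, -0.3442, 1.2820)
step 17: x0=(-0.5041, -0.9446, 0.6676) x1=(-0.0001, -0.9276, -0.7001) x2=(-0.2569, -0.0029, -0.8085) x3=(0.0461, -1.5144, -1.1519) x4=(1.0741, -0.3443, 1.2691)
step 18: x0=(-0.4154, -0.8870, 0.6056) x1=(0.0256, -0.8755, -0.6791) x2=(-0.2253, -0.0732, -0.8012) x3=(0.0601, -1.4906, -1.0825) x4=(1.0211, -0.3448, 1.2543)
step 19: x0=(-0.3256, -0.8292, 0.5418) x1=(0.0518, -0.8231, -0.6566) x2=(-0.1932, -0.1439, -0.7927) x3=(0.0745, -1.4653, -1.0101) x4=(0.9669, -0.3460, 1.2375)
step 20: x0=(-0.2348, -0.7712, 0.4768) x1=(0.0785, -0.7705, -0.6328) x2=(-0.1607, -0.2147, -0.7833) x3=(0.0895, -1.4389, -0.9353) x4=(0.9117, -0.3475, 1.2189)
step 21: x0=(-0.1435, -0.7132, 0.4109) x1=(0.1058, -0.7177, -0.6077) x2=(-0.1280, -0.2855, -0.7730) x3=(0.1050, -1.4115, -0.8582) x4=(0.8556, -0.3495, 1.1987)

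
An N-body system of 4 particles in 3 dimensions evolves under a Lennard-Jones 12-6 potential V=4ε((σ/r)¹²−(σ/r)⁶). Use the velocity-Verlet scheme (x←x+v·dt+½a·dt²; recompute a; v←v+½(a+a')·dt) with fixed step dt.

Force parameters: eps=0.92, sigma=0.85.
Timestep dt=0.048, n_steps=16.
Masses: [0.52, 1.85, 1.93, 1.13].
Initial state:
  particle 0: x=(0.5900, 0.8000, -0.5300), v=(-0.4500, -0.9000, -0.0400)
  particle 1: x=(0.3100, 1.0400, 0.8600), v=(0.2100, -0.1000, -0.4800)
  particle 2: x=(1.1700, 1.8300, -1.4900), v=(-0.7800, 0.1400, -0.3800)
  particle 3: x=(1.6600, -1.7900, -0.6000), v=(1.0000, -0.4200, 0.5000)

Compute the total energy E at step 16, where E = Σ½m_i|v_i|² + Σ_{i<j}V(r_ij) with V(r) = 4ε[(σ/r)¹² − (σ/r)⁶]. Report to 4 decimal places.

1.7747

step 0: x0=(0.5900, 0.8000, -0.5300) x1=(0.3100, 1.0400, 0.8600) x2=(1.1700, 1.8300, -1.4900) x3=(1.6600, -1.7900, -0.6000)
step 1: x0=(0.5685, 0.7576, -0.5312) x1=(0.3202, 1.0351, 0.8366) x2=(1.1325, 1.8366, -1.5081) x3=(1.7080, -1.8102, -0.5760)
step 2: x0=(0.5470, 0.7169, -0.5306) x1=(0.3305, 1.0301, 0.8124) x2=(1.0948, 1.8428, -1.5259) x3=(1.7560, -1.8303, -0.5520)
step 3: x0=(0.5256, 0.6777, -0.5277) x1=(0.3409, 1.0249, 0.7873) x2=(1.0570, 1.8488, -1.5435) x3=(1.8040, -1.8504, -0.5280)
step 4: x0=(0.5040, 0.6403, -0.5221) x1=(0.3515, 1.0194, 0.7612) x2=(1.0190, 1.8546, -1.5608) x3=(1.8519, -1.8705, -0.5040)
step 5: x0=(0.4822, 0.6046, -0.5132) x1=(0.3622, 1.0137, 0.7341) x2=(0.9810, 1.8602, -1.5780) x3=(1.8999, -1.8906, -0.4800)
step 6: x0=(0.4603, 0.5709, -0.5006) x1=(0.3731, 1.0075, 0.7057) x2=(0.9430, 1.8656, -1.5951) x3=(1.9479, -1.9107, -0.4560)
step 7: x0=(0.4383, 0.5395, -0.4833) x1=(0.3840, 1.0008, 0.6759) x2=(0.9049, 1.8709, -1.6120) x3=(1.9958, -1.9308, -0.4320)
step 8: x0=(0.4161, 0.5108, -0.4607) x1=(0.3950, 0.9935, 0.6445) x2=(0.8667, 1.8761, -1.6289) x3=(2.0438, -1.9508, -0.4080)
step 9: x0=(0.3939, 0.4855, -0.4315) x1=(0.4061, 0.9853, 0.6111) x2=(0.8285, 1.8812, -1.6456) x3=(2.0917, -1.9709, -0.3840)
step 10: x0=(0.3719, 0.4644, -0.3943) x1=(0.4171, 0.9760, 0.5754) x2=(0.7903, 1.8861, -1.6622) x3=(2.1397, -1.9909, -0.3600)
step 11: x0=(0.3504, 0.4486, -0.3476) x1=(0.4281, 0.9654, 0.5369) x2=(0.7520, 1.8910, -1.6788) x3=(2.1876, -2.0110, -0.3360)
step 12: x0=(0.3299, 0.4385, -0.2917) x1=(0.4387, 0.9531, 0.4958) x2=(0.7138, 1.8959, -1.6953) x3=(2.2355, -2.0310, -0.3120)
step 13: x0=(0.3091, 0.4273, -0.2380) x1=(0.4495, 0.9413, 0.4553) x2=(0.6755, 1.9007, -1.7117) x3=(2.2835, -2.0510, -0.2879)
step 14: x0=(0.2779, 0.3780, -0.2359) x1=(0.4632, 0.9402, 0.4291) x2=(0.6372, 1.9054, -1.7280) x3=(2.3314, -2.0710, -0.2639)
step 15: x0=(0.2379, 0.3018, -0.2659) x1=(0.4794, 0.9466, 0.4120) x2=(0.5989, 1.9101, -1.7444) x3=(2.3793, -2.0910, -0.2399)
step 16: x0=(0.1987, 0.2280, -0.2936) x1=(0.4954, 0.9525, 0.3941) x2=(0.5606, 1.9148, -1.7606) x3=(2.4272, -2.1110, -0.2159)
step 0 velocities: v0=(-0.4500, -0.9000, -0.0400) v1=(0.2100, -0.1000, -0.4800) v2=(-0.7800, 0.1400, -0.3800) v3=(1.0000, -0.4200, 0.5000)
step 0: KE=2.0781, PE=-0.2666, E=1.8115
step 16 velocities: v0=(-0.7817, -1.4543, -0.4987) v1=(0.3233, 0.0987, -0.3944) v2=(-0.7981, 0.0969, -0.3385) v3=(0.9981, -0.4166, 0.5002)
step 16: KE=2.5596, PE=-0.7849, E=1.7747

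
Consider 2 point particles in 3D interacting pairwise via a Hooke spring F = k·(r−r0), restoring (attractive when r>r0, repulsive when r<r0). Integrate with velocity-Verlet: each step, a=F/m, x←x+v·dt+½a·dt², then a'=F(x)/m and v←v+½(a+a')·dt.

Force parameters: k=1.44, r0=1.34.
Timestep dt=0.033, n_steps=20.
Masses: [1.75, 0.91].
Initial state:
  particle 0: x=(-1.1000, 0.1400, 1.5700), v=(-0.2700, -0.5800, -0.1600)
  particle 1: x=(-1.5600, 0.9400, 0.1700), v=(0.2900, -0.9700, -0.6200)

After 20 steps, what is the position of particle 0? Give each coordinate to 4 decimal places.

step 0: x0=(-1.1000, 0.1400, 1.5700) x1=(-1.5600, 0.9400, 0.1700)
step 1: x0=(-1.1090, 0.1209, 1.5646) x1=(-1.5504, 0.9079, 0.1498)
step 2: x0=(-1.1180, 0.1020, 1.5589) x1=(-1.5405, 0.8754, 0.1301)
step 3: x0=(-1.1271, 0.0832, 1.5530) x1=(-1.5306, 0.8427, 0.1108)
step 4: x0=(-1.1363, 0.0646, 1.5468) x1=(-1.5205, 0.8098, 0.0921)
step 5: x0=(-1.1455, 0.0461, 1.5404) x1=(-1.5103, 0.7766, 0.0739)
step 6: x0=(-1.1548, 0.0277, 1.5337) x1=(-1.4999, 0.7431, 0.0562)
step 7: x0=(-1.1642, 0.0094, 1.5267) x1=(-1.4895, 0.7094, 0.0390)
step 8: x0=(-1.1737, -0.0087, 1.5195) x1=(-1.4789, 0.6754, 0.0223)
step 9: x0=(-1.1831, -0.0267, 1.5120) x1=(-1.4682, 0.6412, 0.0061)
step 10: x0=(-1.1927, -0.0446, 1.5042) x1=(-1.4574, 0.6068, -0.0095)
step 11: x0=(-1.2023, -0.0624, 1.4961) x1=(-1.4465, 0.5722, -0.0247)
step 12: x0=(-1.2119, -0.0800, 1.4878) x1=(-1.4356, 0.5373, -0.0393)
step 13: x0=(-1.2216, -0.0976, 1.4792) x1=(-1.4245, 0.5022, -0.0534)
step 14: x0=(-1.2313, -0.1150, 1.4704) x1=(-1.4134, 0.4670, -0.0670)
step 15: x0=(-1.2410, -0.1324, 1.4613) x1=(-1.4023, 0.4315, -0.0802)
step 16: x0=(-1.2508, -0.1496, 1.4519) x1=(-1.3911, 0.3959, -0.0928)
step 17: x0=(-1.2606, -0.1668, 1.4423) x1=(-1.3798, 0.3601, -0.1049)
step 18: x0=(-1.2704, -0.1839, 1.4324) x1=(-1.3685, 0.3241, -0.1165)
step 19: x0=(-1.2802, -0.2009, 1.4223) x1=(-1.3572, 0.2880, -0.1277)
step 20: x0=(-1.2900, -0.2178, 1.4120) x1=(-1.3459, 0.2517, -0.1383)

(-1.2900, -0.2178, 1.4120)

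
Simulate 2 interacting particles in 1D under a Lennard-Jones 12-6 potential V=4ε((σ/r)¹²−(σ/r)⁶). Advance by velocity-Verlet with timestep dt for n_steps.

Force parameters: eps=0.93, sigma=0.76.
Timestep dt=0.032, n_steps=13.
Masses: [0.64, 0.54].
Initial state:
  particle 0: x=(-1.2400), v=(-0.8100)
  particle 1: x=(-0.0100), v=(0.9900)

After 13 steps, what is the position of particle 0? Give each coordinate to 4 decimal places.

step 0: x0=(-1.2400) x1=(-0.0100)
step 1: x0=(-1.2652) x1=(0.0208)
step 2: x0=(-1.2893) x1=(0.0504)
step 3: x0=(-1.3126) x1=(0.0789)
step 4: x0=(-1.3353) x1=(0.1067)
step 5: x0=(-1.3574) x1=(0.1339)
step 6: x0=(-1.3791) x1=(0.1607)
step 7: x0=(-1.4005) x1=(0.1870)
step 8: x0=(-1.4217) x1=(0.2130)
step 9: x0=(-1.4426) x1=(0.2388)
step 10: x0=(-1.4634) x1=(0.2643)
step 11: x0=(-1.4840) x1=(0.2897)
step 12: x0=(-1.5044) x1=(0.3149)
step 13: x0=(-1.5248) x1=(0.3400)

(-1.5248)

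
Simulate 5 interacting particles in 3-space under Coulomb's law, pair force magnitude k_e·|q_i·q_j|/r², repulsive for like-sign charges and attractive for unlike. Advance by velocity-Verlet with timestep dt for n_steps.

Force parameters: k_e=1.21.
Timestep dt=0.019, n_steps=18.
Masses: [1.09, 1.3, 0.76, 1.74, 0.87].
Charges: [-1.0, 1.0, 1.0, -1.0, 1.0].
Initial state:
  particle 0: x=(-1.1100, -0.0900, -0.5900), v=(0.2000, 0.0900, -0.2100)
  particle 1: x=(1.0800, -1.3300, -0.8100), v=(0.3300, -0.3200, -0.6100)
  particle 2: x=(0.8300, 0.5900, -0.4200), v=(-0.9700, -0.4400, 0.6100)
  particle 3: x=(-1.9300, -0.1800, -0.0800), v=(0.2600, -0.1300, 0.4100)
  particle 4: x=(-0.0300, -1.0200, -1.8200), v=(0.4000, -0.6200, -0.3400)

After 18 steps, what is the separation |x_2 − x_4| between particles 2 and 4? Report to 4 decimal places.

2.4620

step 0: x0=(-1.1100, -0.0900, -0.5900) x1=(1.0800, -1.3300, -0.8100) x2=(0.8300, 0.5900, -0.4200) x3=(-1.9300, -0.1800, -0.0800) x4=(-0.0300, -1.0200, -1.8200)
step 1: x0=(-1.1059, -0.0883, -0.5941) x1=(1.0863, -1.3361, -0.8215) x2=(0.8115, 0.5817, -0.4084) x3=(-1.9251, -0.1825, -0.0722) x4=(-0.0226, -1.0317, -1.8265)
step 2: x0=(-1.1013, -0.0866, -0.5986) x1=(1.0926, -1.3423, -0.8330) x2=(0.7928, 0.5736, -0.3966) x3=(-1.9204, -0.1850, -0.0642) x4=(-0.0154, -1.0434, -1.8330)
step 3: x0=(-1.0961, -0.0849, -0.6033) x1=(1.0990, -1.3486, -0.8444) x2=(0.7739, 0.5656, -0.3848) x3=(-1.9158, -0.1876, -0.0561) x4=(-0.0086, -1.0550, -1.8397)
step 4: x0=(-1.0903, -0.0833, -0.6083) x1=(1.1054, -1.3549, -0.8557) x2=(0.7548, 0.5578, -0.3729) x3=(-1.9114, -0.1902, -0.0480) x4=(-0.0021, -1.0666, -1.8464)
step 5: x0=(-1.0840, -0.0816, -0.6136) x1=(1.1119, -1.3613, -0.8668) x2=(0.7356, 0.5501, -0.3609) x3=(-1.9071, -0.1928, -0.0397) x4=(0.0040, -1.0781, -1.8531)
step 6: x0=(-1.0772, -0.0800, -0.6192) x1=(1.1184, -1.3678, -0.8779) x2=(0.7161, 0.5425, -0.3488) x3=(-1.9029, -0.1955, -0.0313) x4=(0.0099, -1.0895, -1.8600)
step 7: x0=(-1.0699, -0.0783, -0.6251) x1=(1.1250, -1.3744, -0.8890) x2=(0.6964, 0.5351, -0.3366) x3=(-1.8989, -0.1982, -0.0228) x4=(0.0155, -1.1008, -1.8669)
step 8: x0=(-1.0620, -0.0767, -0.6312) x1=(1.1317, -1.3810, -0.8999) x2=(0.6765, 0.5278, -0.3243) x3=(-1.8949, -0.2009, -0.0142) x4=(0.0207, -1.1121, -1.8739)
step 9: x0=(-1.0536, -0.0751, -0.6377) x1=(1.1384, -1.3877, -0.9107) x2=(0.6563, 0.5207, -0.3119) x3=(-1.8911, -0.2037, -0.0054) x4=(0.0256, -1.1233, -1.8809)
step 10: x0=(-1.0447, -0.0735, -0.6443) x1=(1.1451, -1.3944, -0.9215) x2=(0.6359, 0.5137, -0.2995) x3=(-1.8874, -0.2065, 0.0034) x4=(0.0303, -1.1344, -1.8881)
step 11: x0=(-1.0353, -0.0718, -0.6513) x1=(1.1519, -1.4012, -0.9322) x2=(0.6153, 0.5067, -0.2869) x3=(-1.8837, -0.2094, 0.0123) x4=(0.0346, -1.1455, -1.8953)
step 12: x0=(-1.0255, -0.0702, -0.6585) x1=(1.1588, -1.4081, -0.9427) x2=(0.5944, 0.4999, -0.2743) x3=(-1.8802, -0.2122, 0.0213) x4=(0.0386, -1.1565, -1.9026)
step 13: x0=(-1.0151, -0.0686, -0.6659) x1=(1.1658, -1.4150, -0.9532) x2=(0.5733, 0.4932, -0.2616) x3=(-1.8767, -0.2152, 0.0304) x4=(0.0424, -1.1674, -1.9100)
step 14: x0=(-1.0043, -0.0670, -0.6736) x1=(1.1728, -1.4220, -0.9636) x2=(0.5518, 0.4866, -0.2488) x3=(-1.8734, -0.2181, 0.0397) x4=(0.0458, -1.1783, -1.9175)
step 15: x0=(-0.9930, -0.0654, -0.6816) x1=(1.1798, -1.4290, -0.9740) x2=(0.5301, 0.4801, -0.2360) x3=(-1.8701, -0.2211, 0.0490) x4=(0.0490, -1.1891, -1.9251)
step 16: x0=(-0.9812, -0.0638, -0.6897) x1=(1.1870, -1.4361, -0.9842) x2=(0.5081, 0.4737, -0.2230) x3=(-1.8668, -0.2241, 0.0584) x4=(0.0518, -1.1998, -1.9327)
step 17: x0=(-0.9690, -0.0622, -0.6981) x1=(1.1942, -1.4433, -0.9944) x2=(0.4858, 0.4673, -0.2100) x3=(-1.8637, -0.2271, 0.0678) x4=(0.0544, -1.2105, -1.9404)
step 18: x0=(-0.9563, -0.0607, -0.7067) x1=(1.2015, -1.4504, -1.0045) x2=(0.4632, 0.4611, -0.1970) x3=(-1.8605, -0.2302, 0.0774) x4=(0.0566, -1.2211, -1.9482)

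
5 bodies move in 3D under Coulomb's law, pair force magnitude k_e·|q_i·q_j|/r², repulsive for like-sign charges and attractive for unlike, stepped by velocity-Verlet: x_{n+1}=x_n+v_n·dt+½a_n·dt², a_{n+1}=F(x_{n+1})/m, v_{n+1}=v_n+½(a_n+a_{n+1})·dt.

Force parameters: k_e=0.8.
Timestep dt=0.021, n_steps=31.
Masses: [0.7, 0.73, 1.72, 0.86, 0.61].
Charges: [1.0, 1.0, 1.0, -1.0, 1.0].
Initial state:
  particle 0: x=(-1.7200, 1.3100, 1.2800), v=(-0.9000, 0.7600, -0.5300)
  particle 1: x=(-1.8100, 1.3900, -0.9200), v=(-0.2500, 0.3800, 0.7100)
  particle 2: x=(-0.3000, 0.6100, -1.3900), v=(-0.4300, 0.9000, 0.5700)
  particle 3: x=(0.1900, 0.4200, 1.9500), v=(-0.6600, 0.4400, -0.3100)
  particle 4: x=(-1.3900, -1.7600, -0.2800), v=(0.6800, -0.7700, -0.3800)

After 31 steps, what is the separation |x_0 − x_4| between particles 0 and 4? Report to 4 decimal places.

step 0: x0=(-1.7200, 1.3100, 1.2800) x1=(-1.8100, 1.3900, -0.9200) x2=(-0.3000, 0.6100, -1.3900) x3=(0.1900, 0.4200, 1.9500) x4=(-1.3900, -1.7600, -0.2800)
step 1: x0=(-1.7389, 1.3260, 1.2690) x1=(-1.8153, 1.3980, -0.9051) x2=(-0.3090, 0.6289, -1.3780) x3=(0.1761, 0.4293, 1.9434) x4=(-1.3757, -1.7762, -0.2880)
step 2: x0=(-1.7577, 1.3419, 1.2581) x1=(-1.8207, 1.4062, -0.8903) x2=(-0.3179, 0.6478, -1.3661) x3=(0.1621, 0.4385, 1.9368) x4=(-1.3614, -1.7926, -0.2959)
step 3: x0=(-1.7764, 1.3579, 1.2475) x1=(-1.8263, 1.4144, -0.8754) x2=(-0.3267, 0.6666, -1.3542) x3=(0.1479, 0.4478, 1.9300) x4=(-1.3471, -1.8091, -0.3037)
step 4: x0=(-1.7951, 1.3739, 1.2371) x1=(-1.8320, 1.4228, -0.8607) x2=(-0.3355, 0.6855, -1.3423) x3=(0.1337, 0.4571, 1.9231) x4=(-1.3328, -1.8257, -0.3116)
step 5: x0=(-1.8137, 1.3898, 1.2269) x1=(-1.8378, 1.4312, -0.8459) x2=(-0.3442, 0.7043, -1.3305) x3=(0.1193, 0.4665, 1.9161) x4=(-1.3185, -1.8424, -0.3193)
step 6: x0=(-1.8323, 1.4058, 1.2169) x1=(-1.8437, 1.4398, -0.8313) x2=(-0.3527, 0.7232, -1.3187) x3=(0.1049, 0.4759, 1.9090) x4=(-1.3042, -1.8593, -0.3271)
step 7: x0=(-1.8508, 1.4218, 1.2071) x1=(-1.8498, 1.4484, -0.8166) x2=(-0.3613, 0.7420, -1.3069) x3=(0.0903, 0.4852, 1.9018) x4=(-1.2899, -1.8762, -0.3348)
step 8: x0=(-1.8693, 1.4378, 1.1975) x1=(-1.8560, 1.4572, -0.8020) x2=(-0.3697, 0.7608, -1.2951) x3=(0.0757, 0.4947, 1.8945) x4=(-1.2755, -1.8933, -0.3424)
step 9: x0=(-1.8877, 1.4538, 1.1882) x1=(-1.8623, 1.4660, -0.7875) x2=(-0.3780, 0.7795, -1.2834) x3=(0.0609, 0.5041, 1.8870) x4=(-1.2611, -1.9105, -0.3500)
step 10: x0=(-1.9061, 1.4698, 1.1790) x1=(-1.8687, 1.4750, -0.7730) x2=(-0.3863, 0.7983, -1.2717) x3=(0.0460, 0.5136, 1.8795) x4=(-1.2468, -1.9278, -0.3576)
step 11: x0=(-1.9244, 1.4858, 1.1701) x1=(-1.8753, 1.4840, -0.7585) x2=(-0.3945, 0.8171, -1.2600) x3=(0.0310, 0.5231, 1.8718) x4=(-1.2324, -1.9452, -0.3651)
step 12: x0=(-1.9427, 1.5018, 1.1614) x1=(-1.8820, 1.4931, -0.7441) x2=(-0.4026, 0.8358, -1.2484) x3=(0.0159, 0.5326, 1.8640) x4=(-1.2180, -1.9627, -0.3726)
step 13: x0=(-1.9609, 1.5178, 1.1530) x1=(-1.8888, 1.5023, -0.7298) x2=(-0.4106, 0.8545, -1.2367) x3=(0.0007, 0.5421, 1.8562) x4=(-1.2036, -1.9803, -0.3801)
step 14: x0=(-1.9791, 1.5338, 1.1448) x1=(-1.8957, 1.5117, -0.7155) x2=(-0.4185, 0.8732, -1.2251) x3=(-0.0145, 0.5517, 1.8482) x4=(-1.1891, -1.9981, -0.3875)
step 15: x0=(-1.9973, 1.5498, 1.1368) x1=(-1.9028, 1.5210, -0.7013) x2=(-0.4264, 0.8919, -1.2136) x3=(-0.0299, 0.5612, 1.8401) x4=(-1.1747, -2.0159, -0.3949)
step 16: x0=(-2.0155, 1.5658, 1.1290) x1=(-1.9100, 1.5305, -0.6871) x2=(-0.4341, 0.9106, -1.2020) x3=(-0.0454, 0.5709, 1.8318) x4=(-1.1602, -2.0338, -0.4023)
step 17: x0=(-2.0336, 1.5819, 1.1215) x1=(-1.9173, 1.5401, -0.6730) x2=(-0.4418, 0.9293, -1.1905) x3=(-0.0610, 0.5805, 1.8235) x4=(-1.1457, -2.0519, -0.4096)
step 18: x0=(-2.0516, 1.5979, 1.1143) x1=(-1.9248, 1.5497, -0.6590) x2=(-0.4494, 0.9479, -1.1790) x3=(-0.0767, 0.5902, 1.8150) x4=(-1.1313, -2.0700, -0.4169)
step 19: x0=(-2.0697, 1.6139, 1.1072) x1=(-1.9323, 1.5594, -0.6450) x2=(-0.4569, 0.9665, -1.1675) x3=(-0.0925, 0.5999, 1.8065) x4=(-1.1167, -2.0882, -0.4242)
step 20: x0=(-2.0877, 1.6300, 1.1005) x1=(-1.9400, 1.5692, -0.6311) x2=(-0.4643, 0.9852, -1.1561) x3=(-0.1084, 0.6096, 1.7978) x4=(-1.1022, -2.1065, -0.4314)
step 21: x0=(-2.1057, 1.6460, 1.0940) x1=(-1.9478, 1.5791, -0.6172) x2=(-0.4717, 1.0038, -1.1447) x3=(-0.1244, 0.6193, 1.7890) x4=(-1.0877, -2.1249, -0.4386)
step 22: x0=(-2.1237, 1.6621, 1.0877) x1=(-1.9557, 1.5890, -0.6035) x2=(-0.4789, 1.0224, -1.1333) x3=(-0.1405, 0.6291, 1.7801) x4=(-1.0731, -2.1434, -0.4458)
step 23: x0=(-2.1417, 1.6781, 1.0817) x1=(-1.9637, 1.5990, -0.5898) x2=(-0.4861, 1.0409, -1.1219) x3=(-0.1568, 0.6389, 1.7710) x4=(-1.0585, -2.1620, -0.4530)
step 24: x0=(-2.1596, 1.6942, 1.0760) x1=(-1.9719, 1.6091, -0.5762) x2=(-0.4932, 1.0595, -1.1106) x3=(-0.1731, 0.6487, 1.7619) x4=(-1.0439, -2.1806, -0.4601)
step 25: x0=(-2.1776, 1.7103, 1.0705) x1=(-1.9802, 1.6193, -0.5626) x2=(-0.5002, 1.0780, -1.0992) x3=(-0.1895, 0.6586, 1.7526) x4=(-1.0293, -2.1994, -0.4672)
step 26: x0=(-2.1955, 1.7263, 1.0653) x1=(-1.9885, 1.6295, -0.5492) x2=(-0.5071, 1.0965, -1.0879) x3=(-0.2060, 0.6685, 1.7432) x4=(-1.0146, -2.2182, -0.4743)
step 27: x0=(-2.2134, 1.7424, 1.0604) x1=(-1.9970, 1.6397, -0.5358) x2=(-0.5139, 1.1150, -1.0767) x3=(-0.2226, 0.6784, 1.7337) x4=(-1.0000, -2.2371, -0.4813)
step 28: x0=(-2.2313, 1.7585, 1.0557) x1=(-2.0056, 1.6500, -0.5225) x2=(-0.5206, 1.1335, -1.0654) x3=(-0.2393, 0.6884, 1.7240) x4=(-0.9853, -2.2561, -0.4883)
step 29: x0=(-2.2493, 1.7746, 1.0513) x1=(-2.0143, 1.6604, -0.5093) x2=(-0.5273, 1.1520, -1.0542) x3=(-0.2561, 0.6984, 1.7143) x4=(-0.9706, -2.2751, -0.4954)
step 30: x0=(-2.2672, 1.7907, 1.0473) x1=(-2.0231, 1.6708, -0.4962) x2=(-0.5338, 1.1705, -1.0430) x3=(-0.2730, 0.7084, 1.7044) x4=(-0.9559, -2.2942, -0.5023)
step 31: x0=(-2.2851, 1.8069, 1.0434) x1=(-2.0320, 1.6813, -0.4832) x2=(-0.5403, 1.1889, -1.0318) x3=(-0.2900, 0.7184, 1.6944) x4=(-0.9411, -2.3134, -0.5093)

4.6037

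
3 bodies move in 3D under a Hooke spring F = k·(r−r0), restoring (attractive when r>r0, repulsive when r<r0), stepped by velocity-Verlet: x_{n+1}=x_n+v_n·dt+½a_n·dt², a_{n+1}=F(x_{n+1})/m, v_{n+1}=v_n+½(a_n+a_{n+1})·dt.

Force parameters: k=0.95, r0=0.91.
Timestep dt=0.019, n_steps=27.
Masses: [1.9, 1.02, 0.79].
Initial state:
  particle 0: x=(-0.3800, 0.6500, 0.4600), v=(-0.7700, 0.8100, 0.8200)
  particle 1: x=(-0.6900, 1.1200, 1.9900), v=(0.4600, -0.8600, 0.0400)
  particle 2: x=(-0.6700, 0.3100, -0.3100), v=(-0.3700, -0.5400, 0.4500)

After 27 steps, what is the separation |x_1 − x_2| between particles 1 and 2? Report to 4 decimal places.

step 0: x0=(-0.3800, 0.6500, 0.4600) x1=(-0.6900, 1.1200, 1.9900) x2=(-0.6700, 0.3100, -0.3100)
step 1: x0=(-0.3946, 0.6654, 0.4756) x1=(-0.6812, 1.1035, 1.9904) x2=(-0.6770, 0.2998, -0.3011)
step 2: x0=(-0.4093, 0.6809, 0.4914) x1=(-0.6724, 1.0868, 1.9901) x2=(-0.6841, 0.2899, -0.2917)
step 3: x0=(-0.4240, 0.6963, 0.5073) x1=(-0.6636, 1.0699, 1.9891) x2=(-0.6911, 0.2802, -0.2816)
step 4: x0=(-0.4387, 0.7118, 0.5233) x1=(-0.6547, 1.0528, 1.9874) x2=(-0.6981, 0.2707, -0.2708)
step 5: x0=(-0.4534, 0.7274, 0.5393) x1=(-0.6458, 1.0355, 1.9851) x2=(-0.7051, 0.2614, -0.2595)
step 6: x0=(-0.4681, 0.7429, 0.5555) x1=(-0.6369, 1.0179, 1.9821) x2=(-0.7121, 0.2523, -0.2475)
step 7: x0=(-0.4829, 0.7584, 0.5718) x1=(-0.6280, 1.0002, 1.9785) x2=(-0.7191, 0.2435, -0.2350)
step 8: x0=(-0.4977, 0.7740, 0.5881) x1=(-0.6191, 0.9822, 1.9742) x2=(-0.7260, 0.2349, -0.2218)
step 9: x0=(-0.5124, 0.7896, 0.6046) x1=(-0.6102, 0.9641, 1.9694) x2=(-0.7329, 0.2265, -0.2080)
step 10: x0=(-0.5272, 0.8051, 0.6210) x1=(-0.6013, 0.9459, 1.9639) x2=(-0.7397, 0.2183, -0.1936)
step 11: x0=(-0.5420, 0.8207, 0.6376) x1=(-0.5925, 0.9274, 1.9578) x2=(-0.7465, 0.2103, -0.1786)
step 12: x0=(-0.5568, 0.8363, 0.6542) x1=(-0.5836, 0.9089, 1.9512) x2=(-0.7533, 0.2025, -0.1630)
step 13: x0=(-0.5716, 0.8518, 0.6709) x1=(-0.5748, 0.8901, 1.9440) x2=(-0.7600, 0.1950, -0.1468)
step 14: x0=(-0.5864, 0.8673, 0.6876) x1=(-0.5660, 0.8712, 1.9363) x2=(-0.7666, 0.1877, -0.1300)
step 15: x0=(-0.6013, 0.8828, 0.7043) x1=(-0.5573, 0.8522, 1.9281) x2=(-0.7732, 0.1806, -0.1126)
step 16: x0=(-0.6161, 0.8983, 0.7211) x1=(-0.5486, 0.8331, 1.9193) x2=(-0.7797, 0.1737, -0.0947)
step 17: x0=(-0.6309, 0.9138, 0.7379) x1=(-0.5400, 0.8138, 1.9101) x2=(-0.7861, 0.1670, -0.0762)
step 18: x0=(-0.6457, 0.9292, 0.7547) x1=(-0.5314, 0.7945, 1.9004) x2=(-0.7925, 0.1606, -0.0571)
step 19: x0=(-0.6605, 0.9446, 0.7715) x1=(-0.5229, 0.7750, 1.8903) x2=(-0.7988, 0.1544, -0.0375)
step 20: x0=(-0.6754, 0.9600, 0.7884) x1=(-0.5144, 0.7554, 1.8797) x2=(-0.8050, 0.1484, -0.0174)
step 21: x0=(-0.6902, 0.9753, 0.8053) x1=(-0.5060, 0.7357, 1.8687) x2=(-0.8111, 0.1426, 0.0033)
step 22: x0=(-0.7050, 0.9906, 0.8221) x1=(-0.4977, 0.7159, 1.8573) x2=(-0.8172, 0.1370, 0.0245)
step 23: x0=(-0.7198, 1.0058, 0.8390) x1=(-0.4894, 0.6960, 1.8455) x2=(-0.8231, 0.1317, 0.0461)
step 24: x0=(-0.7347, 1.0210, 0.8558) x1=(-0.4812, 0.6761, 1.8334) x2=(-0.8290, 0.1265, 0.0683)
step 25: x0=(-0.7495, 1.0362, 0.8727) x1=(-0.4731, 0.6560, 1.8209) x2=(-0.8348, 0.1216, 0.0909)
step 26: x0=(-0.7643, 1.0513, 0.8895) x1=(-0.4650, 0.6359, 1.8080) x2=(-0.8405, 0.1169, 0.1140)
step 27: x0=(-0.7791, 1.0663, 0.9063) x1=(-0.4571, 0.6158, 1.7948) x2=(-0.8461, 0.1124, 0.1376)

1.7751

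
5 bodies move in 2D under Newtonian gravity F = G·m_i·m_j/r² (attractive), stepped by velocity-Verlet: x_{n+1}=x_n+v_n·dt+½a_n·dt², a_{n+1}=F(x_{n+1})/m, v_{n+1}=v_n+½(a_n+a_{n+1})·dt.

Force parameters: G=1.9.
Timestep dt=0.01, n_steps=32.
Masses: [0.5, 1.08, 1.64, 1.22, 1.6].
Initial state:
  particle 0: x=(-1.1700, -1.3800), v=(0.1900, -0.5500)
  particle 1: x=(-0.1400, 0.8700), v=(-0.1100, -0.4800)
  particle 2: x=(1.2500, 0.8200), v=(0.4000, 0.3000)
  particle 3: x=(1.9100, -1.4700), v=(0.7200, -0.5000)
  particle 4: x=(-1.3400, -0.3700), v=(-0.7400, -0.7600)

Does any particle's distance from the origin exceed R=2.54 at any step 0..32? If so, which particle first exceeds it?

yes, particle 3

step 0: x0=(-1.1700, -1.3800) x1=(-0.1400, 0.8700) x2=(1.2500, 0.8200) x3=(1.9100, -1.4700) x4=(-1.3400, -0.3700)
step 1: x0=(-1.1681, -1.3853) x1=(-0.1411, 0.8651) x2=(1.2539, 0.8230) x3=(1.9172, -1.4750) x4=(-1.3473, -0.3776)
step 2: x0=(-1.1662, -1.3903) x1=(-0.1420, 0.8602) x2=(1.2577, 0.8259) x3=(1.9243, -1.4798) x4=(-1.3546, -0.3853)
step 3: x0=(-1.1643, -1.3950) x1=(-0.1429, 0.8551) x2=(1.2614, 0.8287) x3=(1.9313, -1.4847) x4=(-1.3617, -0.3929)
step 4: x0=(-1.1623, -1.3993) x1=(-0.1436, 0.8499) x2=(1.2649, 0.8315) x3=(1.9383, -1.4894) x4=(-1.3687, -0.4006)
step 5: x0=(-1.1604, -1.4033) x1=(-0.1443, 0.8446) x2=(1.2683, 0.8343) x3=(1.9452, -1.4940) x4=(-1.3755, -0.4084)
step 6: x0=(-1.1585, -1.4070) x1=(-0.1448, 0.8393) x2=(1.2716, 0.8370) x3=(1.9521, -1.4986) x4=(-1.3823, -0.4162)
step 7: x0=(-1.1566, -1.4103) x1=(-0.1453, 0.8338) x2=(1.2747, 0.8396) x3=(1.9589, -1.5031) x4=(-1.3889, -0.4240)
step 8: x0=(-1.1547, -1.4133) x1=(-0.1457, 0.8282) x2=(1.2778, 0.8422) x3=(1.9656, -1.5076) x4=(-1.3955, -0.4318)
step 9: x0=(-1.1528, -1.4159) x1=(-0.1459, 0.8225) x2=(1.2806, 0.8447) x3=(1.9723, -1.5119) x4=(-1.4019, -0.4397)
step 10: x0=(-1.1509, -1.4182) x1=(-0.1461, 0.8167) x2=(1.2834, 0.8471) x3=(1.9789, -1.5162) x4=(-1.4082, -0.4476)
step 11: x0=(-1.1490, -1.4202) x1=(-0.1462, 0.8108) x2=(1.2860, 0.8495) x3=(1.9854, -1.5204) x4=(-1.4143, -0.4555)
step 12: x0=(-1.1472, -1.4218) x1=(-0.1462, 0.8048) x2=(1.2885, 0.8518) x3=(1.9919, -1.5246) x4=(-1.4204, -0.4635)
step 13: x0=(-1.1454, -1.4231) x1=(-0.1461, 0.7988) x2=(1.2909, 0.8541) x3=(1.9983, -1.5287) x4=(-1.4263, -0.4715)
step 14: x0=(-1.1436, -1.4240) x1=(-0.1459, 0.7926) x2=(1.2932, 0.8563) x3=(2.0047, -1.5327) x4=(-1.4321, -0.4796)
step 15: x0=(-1.1419, -1.4246) x1=(-0.1456, 0.7864) x2=(1.2953, 0.8585) x3=(2.0110, -1.5366) x4=(-1.4378, -0.4877)
step 16: x0=(-1.1402, -1.4248) x1=(-0.1453, 0.7800) x2=(1.2973, 0.8605) x3=(2.0172, -1.5405) x4=(-1.4434, -0.4958)
step 17: x0=(-1.1385, -1.4247) x1=(-0.1448, 0.7736) x2=(1.2992, 0.8626) x3=(2.0234, -1.5443) x4=(-1.4488, -0.5040)
step 18: x0=(-1.1369, -1.4242) x1=(-0.1442, 0.7671) x2=(1.3009, 0.8645) x3=(2.0295, -1.5480) x4=(-1.4541, -0.5122)
step 19: x0=(-1.1353, -1.4234) x1=(-0.1436, 0.7605) x2=(1.3026, 0.8664) x3=(2.0356, -1.5517) x4=(-1.4593, -0.5205)
step 20: x0=(-1.1338, -1.4222) x1=(-0.1428, 0.7538) x2=(1.3041, 0.8683) x3=(2.0416, -1.5552) x4=(-1.4644, -0.5288)
step 21: x0=(-1.1323, -1.4206) x1=(-0.1420, 0.7470) x2=(1.3055, 0.8701) x3=(2.0476, -1.5588) x4=(-1.4694, -0.5372)
step 22: x0=(-1.1309, -1.4187) x1=(-0.1410, 0.7402) x2=(1.3068, 0.8718) x3=(2.0535, -1.5622) x4=(-1.4742, -0.5456)
step 23: x0=(-1.1296, -1.4164) x1=(-0.1400, 0.7333) x2=(1.3079, 0.8734) x3=(2.0593, -1.5656) x4=(-1.4789, -0.5540)
step 24: x0=(-1.1283, -1.4137) x1=(-0.1389, 0.7263) x2=(1.3090, 0.8750) x3=(2.0651, -1.5689) x4=(-1.4835, -0.5625)
step 25: x0=(-1.1271, -1.4106) x1=(-0.1377, 0.7192) x2=(1.3099, 0.8765) x3=(2.0708, -1.5722) x4=(-1.4879, -0.5711)
step 26: x0=(-1.1260, -1.4072) x1=(-0.1364, 0.7120) x2=(1.3107, 0.8780) x3=(2.0764, -1.5754) x4=(-1.4922, -0.5797)
step 27: x0=(-1.1250, -1.4033) x1=(-0.1350, 0.7048) x2=(1.3114, 0.8794) x3=(2.0820, -1.5785) x4=(-1.4964, -0.5884)
step 28: x0=(-1.1241, -1.3991) x1=(-0.1335, 0.6975) x2=(1.3119, 0.8807) x3=(2.0875, -1.5815) x4=(-1.5004, -0.5971)
step 29: x0=(-1.1233, -1.3945) x1=(-0.1319, 0.6901) x2=(1.3124, 0.8820) x3=(2.0930, -1.5845) x4=(-1.5043, -0.6059)
step 30: x0=(-1.1226, -1.3894) x1=(-0.1303, 0.6826) x2=(1.3127, 0.8832) x3=(2.0984, -1.5875) x4=(-1.5081, -0.6147)
step 31: x0=(-1.1221, -1.3839) x1=(-0.1285, 0.6751) x2=(1.3129, 0.8843) x3=(2.1038, -1.5903) x4=(-1.5117, -0.6236)
step 32: x0=(-1.1216, -1.3781) x1=(-0.1267, 0.6675) x2=(1.3130, 0.8854) x3=(2.1091, -1.5931) x4=(-1.5152, -0.6326)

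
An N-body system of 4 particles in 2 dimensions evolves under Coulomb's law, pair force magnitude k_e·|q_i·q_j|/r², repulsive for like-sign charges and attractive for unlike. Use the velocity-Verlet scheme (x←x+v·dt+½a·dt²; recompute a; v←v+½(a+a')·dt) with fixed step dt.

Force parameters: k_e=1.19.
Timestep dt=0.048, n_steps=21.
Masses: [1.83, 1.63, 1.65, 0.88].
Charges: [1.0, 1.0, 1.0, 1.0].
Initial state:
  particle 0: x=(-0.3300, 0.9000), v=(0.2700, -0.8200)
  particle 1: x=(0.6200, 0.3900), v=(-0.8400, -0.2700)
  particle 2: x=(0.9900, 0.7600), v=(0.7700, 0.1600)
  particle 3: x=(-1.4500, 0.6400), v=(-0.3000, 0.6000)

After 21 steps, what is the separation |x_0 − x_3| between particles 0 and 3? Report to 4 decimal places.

step 0: x0=(-0.3300, 0.9000) x1=(0.6200, 0.3900) x2=(0.9900, 0.7600) x3=(-1.4500, 0.6400)
step 1: x0=(-0.3175, 0.8611) x1=(0.5783, 0.3745) x2=(1.0297, 0.7698) x3=(-1.4662, 0.6686)
step 2: x0=(-0.3060, 0.8232) x1=(0.5350, 0.3551) x2=(1.0741, 0.7826) x3=(-1.4858, 0.6968)
step 3: x0=(-0.2956, 0.7861) x1=(0.4908, 0.3325) x2=(1.1223, 0.7975) x3=(-1.5089, 0.7250)
step 4: x0=(-0.2865, 0.7500) x1=(0.4466, 0.3073) x2=(1.1738, 0.8140) x3=(-1.5352, 0.7531)
step 5: x0=(-0.2789, 0.7150) x1=(0.4030, 0.2795) x2=(1.2280, 0.8318) x3=(-1.5647, 0.7815)
step 6: x0=(-0.2730, 0.6811) x1=(0.3605, 0.2493) x2=(1.2846, 0.8506) x3=(-1.5973, 0.8101)
step 7: x0=(-0.2690, 0.6484) x1=(0.3197, 0.2166) x2=(1.3431, 0.8703) x3=(-1.6326, 0.8390)
step 8: x0=(-0.2670, 0.6173) x1=(0.2808, 0.1813) x2=(1.4035, 0.8906) x3=(-1.6707, 0.8685)
step 9: x0=(-0.2672, 0.5878) x1=(0.2441, 0.1432) x2=(1.4654, 0.9115) x3=(-1.7113, 0.8984)
step 10: x0=(-0.2696, 0.5602) x1=(0.2099, 0.1022) x2=(1.5286, 0.9329) x3=(-1.7542, 0.9289)
step 11: x0=(-0.2743, 0.5348) x1=(0.1782, 0.0580) x2=(1.5931, 0.9548) x3=(-1.7994, 0.9600)
step 12: x0=(-0.2813, 0.5116) x1=(0.1490, 0.0105) x2=(1.6586, 0.9771) x3=(-1.8466, 0.9916)
step 13: x0=(-0.2903, 0.4908) x1=(0.1222, -0.0404) x2=(1.7251, 0.9998) x3=(-1.8957, 1.0240)
step 14: x0=(-0.3012, 0.4723) x1=(0.0976, -0.0946) x2=(1.7925, 1.0229) x3=(-1.9467, 1.0569)
step 15: x0=(-0.3137, 0.4561) x1=(0.0749, -0.1520) x2=(1.8607, 1.0462) x3=(-1.9993, 1.0904)
step 16: x0=(-0.3276, 0.4422) x1=(0.0539, -0.2125) x2=(1.9297, 1.0698) x3=(-2.0535, 1.1246)
step 17: x0=(-0.3427, 0.4302) x1=(0.0343, -0.2758) x2=(1.9993, 1.0937) x3=(-2.1092, 1.1594)
step 18: x0=(-0.3588, 0.4201) x1=(0.0159, -0.3418) x2=(2.0695, 1.1179) x3=(-2.1662, 1.1947)
step 19: x0=(-0.3756, 0.4116) x1=(-0.0015, -0.4102) x2=(2.1402, 1.1422) x3=(-2.2245, 1.2306)
step 20: x0=(-0.3931, 0.4046) x1=(-0.0180, -0.4807) x2=(2.2115, 1.1668) x3=(-2.2840, 1.2671)
step 21: x0=(-0.4111, 0.3989) x1=(-0.0338, -0.5532) x2=(2.2832, 1.1915) x3=(-2.3446, 1.3041)

2.1349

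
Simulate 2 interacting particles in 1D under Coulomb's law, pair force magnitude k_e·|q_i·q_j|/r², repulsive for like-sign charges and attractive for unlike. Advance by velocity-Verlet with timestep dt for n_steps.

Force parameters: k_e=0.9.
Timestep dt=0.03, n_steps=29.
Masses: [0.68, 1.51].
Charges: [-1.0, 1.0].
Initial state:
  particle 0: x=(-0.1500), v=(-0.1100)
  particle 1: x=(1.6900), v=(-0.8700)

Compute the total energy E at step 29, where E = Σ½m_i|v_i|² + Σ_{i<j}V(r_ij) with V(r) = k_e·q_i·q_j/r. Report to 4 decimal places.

step 0: x0=(-0.1500) x1=(1.6900)
step 1: x0=(-0.1531) x1=(1.6638)
step 2: x0=(-0.1559) x1=(1.6375)
step 3: x0=(-0.1583) x1=(1.6110)
step 4: x0=(-0.1603) x1=(1.5843)
step 5: x0=(-0.1619) x1=(1.5574)
step 6: x0=(-0.1631) x1=(1.5304)
step 7: x0=(-0.1639) x1=(1.5032)
step 8: x0=(-0.1643) x1=(1.4758)
step 9: x0=(-0.1642) x1=(1.4481)
step 10: x0=(-0.1637) x1=(1.4203)
step 11: x0=(-0.1627) x1=(1.3923)
step 12: x0=(-0.1612) x1=(1.3640)
step 13: x0=(-0.1592) x1=(1.3355)
step 14: x0=(-0.1567) x1=(1.3068)
step 15: x0=(-0.1536) x1=(1.2778)
step 16: x0=(-0.1499) x1=(1.2486)
step 17: x0=(-0.1456) x1=(1.2191)
step 18: x0=(-0.1407) x1=(1.1893)
step 19: x0=(-0.1351) x1=(1.1591)
step 20: x0=(-0.1288) x1=(1.1287)
step 21: x0=(-0.1217) x1=(1.0980)
step 22: x0=(-0.1138) x1=(1.0668)
step 23: x0=(-0.1051) x1=(1.0353)
step 24: x0=(-0.0955) x1=(1.0034)
step 25: x0=(-0.0849) x1=(0.9710)
step 26: x0=(-0.0732) x1=(0.9382)
step 27: x0=(-0.0603) x1=(0.9048)
step 28: x0=(-0.0462) x1=(0.8708)
step 29: x0=(-0.0306) x1=(0.8363)
step 0 velocities: v0=(-0.1100) v1=(-0.8700)
step 0: KE=0.5756, PE=-0.4891, E=0.0864
step 29 velocities: v0=(0.5447) v1=(-1.1648)
step 29: KE=1.1253, PE=-1.0382, E=0.0871

0.0871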